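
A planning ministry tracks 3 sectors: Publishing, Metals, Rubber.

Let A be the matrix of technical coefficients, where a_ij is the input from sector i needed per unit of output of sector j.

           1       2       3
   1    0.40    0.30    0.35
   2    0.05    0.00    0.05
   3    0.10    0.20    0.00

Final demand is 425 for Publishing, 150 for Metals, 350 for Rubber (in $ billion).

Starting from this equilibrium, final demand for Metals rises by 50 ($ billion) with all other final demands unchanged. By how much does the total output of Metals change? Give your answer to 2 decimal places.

I − A =
  [   0.60    -0.30    -0.35]
  [  -0.05     1.00    -0.05]
  [  -0.10    -0.20     1.00]
Cofactors of I−A, C_ij = (−1)^(i+j)·(minor ij) (rows/columns in the sector order above):
  C_11 = (1.00)(1.00) − (-0.05)(-0.20) = 0.9900
  C_12 = −[(-0.05)(1.00) − (-0.05)(-0.10)] = 0.0550
  C_13 = (-0.05)(-0.20) − (1.00)(-0.10) = 0.1100
  C_21 = −[(-0.30)(1.00) − (-0.35)(-0.20)] = 0.3700
  C_22 = (0.60)(1.00) − (-0.35)(-0.10) = 0.5650
  C_23 = −[(0.60)(-0.20) − (-0.30)(-0.10)] = 0.1500
  C_31 = (-0.30)(-0.05) − (-0.35)(1.00) = 0.3650
  C_32 = −[(0.60)(-0.05) − (-0.35)(-0.05)] = 0.0475
  C_33 = (0.60)(1.00) − (-0.30)(-0.05) = 0.5850
det(I−A) = Σ_j (I−A)_1j·C_1j = (0.60)(0.9900) + (-0.30)(0.0550) + (-0.35)(0.1100) = 0.5390
adj(I−A) = Cᵀ =
  [ 0.9900   0.3700   0.3650]
  [ 0.0550   0.5650   0.0475]
  [ 0.1100   0.1500   0.5850]
(I − A)⁻¹ = adj(I−A) / det(I−A) ≈
  [   1.8367     0.6865     0.6772]
  [   0.1020     1.0482     0.0881]
  [   0.2041     0.2783     1.0853]
Δx = (I − A)⁻¹ Δd with Δd having +50 in the Metals component and 0 elsewhere.
So Δx_2 = L_22 · (+50), where L_22 = adj(I−A)_22 / det(I−A) = 0.5650 / 0.5390.
Δx_2 = 0.5650 × (+50) / 0.5390 = 28.25 / 0.5390 ≈ 52.41.

Δx_2 = 52.41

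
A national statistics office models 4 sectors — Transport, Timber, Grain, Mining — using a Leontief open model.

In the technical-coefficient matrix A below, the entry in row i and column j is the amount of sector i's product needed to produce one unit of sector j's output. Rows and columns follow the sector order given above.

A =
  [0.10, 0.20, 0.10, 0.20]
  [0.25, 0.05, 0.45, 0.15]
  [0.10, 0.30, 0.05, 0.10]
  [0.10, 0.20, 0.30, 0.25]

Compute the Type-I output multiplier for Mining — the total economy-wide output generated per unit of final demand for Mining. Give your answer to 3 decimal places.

I − A =
  [   0.90    -0.20    -0.10    -0.20]
  [  -0.25     0.95    -0.45    -0.15]
  [  -0.10    -0.30     0.95    -0.10]
  [  -0.10    -0.20    -0.30     0.75]
Compute the cofactors C_ij = (−1)^(i+j)·(3×3 minor ij) of I−A; the adjugate is their transpose:
adj(I−A) = Cᵀ =
  [ 0.496125   0.217000   0.219750   0.205000]
  [ 0.227625   0.580750   0.370500   0.226250]
  [ 0.143500   0.235500   0.544750   0.158000]
  [ 0.184250   0.278000   0.346000   0.617250]
det(I−A) = Σ_j (I−A)_1j·C_1j = (0.90)(0.496125) + (-0.20)(0.227625) + (-0.10)(0.143500) + (-0.20)(0.184250) = 0.3497875
(I − A)⁻¹ = adj(I−A) / det(I−A) ≈
  [   1.4184     0.6204     0.6282     0.5861]
  [   0.6508     1.6603     1.0592     0.6468]
  [   0.4102     0.6733     1.5574     0.4517]
  [   0.5267     0.7948     0.9892     1.7646]
The output multiplier for sector j is the column-j sum of the Leontief inverse (I − A)⁻¹ = adj(I−A) / det(I−A).
Column 4 of adj(I−A): (0.205000, 0.226250, 0.158000, 0.617250); det(I−A) = 0.3497875.
m_4 = (0.205000 + 0.226250 + 0.158000 + 0.617250) / 0.3497875 = 1.2065 / 0.3497875 ≈ 3.449.

m_4 = 3.449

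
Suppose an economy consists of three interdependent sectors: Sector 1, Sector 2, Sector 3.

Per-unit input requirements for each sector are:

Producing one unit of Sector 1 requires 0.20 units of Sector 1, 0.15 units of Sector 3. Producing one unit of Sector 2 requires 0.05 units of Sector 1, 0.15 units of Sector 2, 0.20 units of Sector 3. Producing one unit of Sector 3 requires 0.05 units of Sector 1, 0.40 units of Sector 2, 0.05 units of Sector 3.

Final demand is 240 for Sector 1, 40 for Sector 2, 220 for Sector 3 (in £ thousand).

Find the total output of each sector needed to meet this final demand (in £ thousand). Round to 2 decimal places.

x_1 = 332.94, x_2 = 200.65, x_3 = 326.39

I − A =
  [   0.80    -0.05    -0.05]
  [   0.00     0.85    -0.40]
  [  -0.15    -0.20     0.95]
Cofactors of I−A, C_ij = (−1)^(i+j)·(minor ij) (rows/columns in the sector order above):
  C_11 = (0.85)(0.95) − (-0.40)(-0.20) = 0.7275
  C_12 = −[(0.00)(0.95) − (-0.40)(-0.15)] = 0.0600
  C_13 = (0.00)(-0.20) − (0.85)(-0.15) = 0.1275
  C_21 = −[(-0.05)(0.95) − (-0.05)(-0.20)] = 0.0575
  C_22 = (0.80)(0.95) − (-0.05)(-0.15) = 0.7525
  C_23 = −[(0.80)(-0.20) − (-0.05)(-0.15)] = 0.1675
  C_31 = (-0.05)(-0.40) − (-0.05)(0.85) = 0.0625
  C_32 = −[(0.80)(-0.40) − (-0.05)(0.00)] = 0.3200
  C_33 = (0.80)(0.85) − (-0.05)(0.00) = 0.6800
det(I−A) = Σ_j (I−A)_1j·C_1j = (0.80)(0.7275) + (-0.05)(0.0600) + (-0.05)(0.1275) = 0.572625
adj(I−A) = Cᵀ =
  [ 0.7275   0.0575   0.0625]
  [ 0.0600   0.7525   0.3200]
  [ 0.1275   0.1675   0.6800]
(I − A)⁻¹ = adj(I−A) / det(I−A) ≈
  [   1.2705     0.1004     0.1091]
  [   0.1048     1.3141     0.5588]
  [   0.2227     0.2925     1.1875]
x = (I − A)⁻¹ d = adj(I−A)·d / det(I−A), with det(I−A) = 0.572625:
  x_1 = (0.7275·240 + 0.0575·40 + 0.0625·220) / 0.572625 = 190.65 / 0.572625 ≈ 332.94
  x_2 = (0.0600·240 + 0.7525·40 + 0.3200·220) / 0.572625 = 114.90 / 0.572625 ≈ 200.65
  x_3 = (0.1275·240 + 0.1675·40 + 0.6800·220) / 0.572625 = 186.90 / 0.572625 ≈ 326.39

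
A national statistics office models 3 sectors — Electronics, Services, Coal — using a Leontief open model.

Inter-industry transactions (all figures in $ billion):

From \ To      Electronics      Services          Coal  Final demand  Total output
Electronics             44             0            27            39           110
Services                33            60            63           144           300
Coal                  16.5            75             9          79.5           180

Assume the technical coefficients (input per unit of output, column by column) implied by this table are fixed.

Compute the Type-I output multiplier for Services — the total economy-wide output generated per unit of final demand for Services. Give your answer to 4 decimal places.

m_2 = 1.9639

Technical coefficients a_ij = z_ij / X_j:
  a_11 = 44/110 = 0.40, a_21 = 33/110 = 0.30, a_31 = 16.5/110 = 0.15
  a_12 = 0/300 = 0.00, a_22 = 60/300 = 0.20, a_32 = 75/300 = 0.25
  a_13 = 27/180 = 0.15, a_23 = 63/180 = 0.35, a_33 = 9/180 = 0.05
I − A =
  [   0.60     0.00    -0.15]
  [  -0.30     0.80    -0.35]
  [  -0.15    -0.25     0.95]
Cofactors of I−A, C_ij = (−1)^(i+j)·(minor ij) (rows/columns in the sector order above):
  C_11 = (0.80)(0.95) − (-0.35)(-0.25) = 0.6725
  C_12 = −[(-0.30)(0.95) − (-0.35)(-0.15)] = 0.3375
  C_13 = (-0.30)(-0.25) − (0.80)(-0.15) = 0.1950
  C_21 = −[(0.00)(0.95) − (-0.15)(-0.25)] = 0.0375
  C_22 = (0.60)(0.95) − (-0.15)(-0.15) = 0.5475
  C_23 = −[(0.60)(-0.25) − (0.00)(-0.15)] = 0.1500
  C_31 = (0.00)(-0.35) − (-0.15)(0.80) = 0.1200
  C_32 = −[(0.60)(-0.35) − (-0.15)(-0.30)] = 0.2550
  C_33 = (0.60)(0.80) − (0.00)(-0.30) = 0.4800
det(I−A) = Σ_j (I−A)_1j·C_1j = (0.60)(0.6725) + (0.00)(0.3375) + (-0.15)(0.1950) = 0.37425
adj(I−A) = Cᵀ =
  [ 0.6725   0.0375   0.1200]
  [ 0.3375   0.5475   0.2550]
  [ 0.1950   0.1500   0.4800]
(I − A)⁻¹ = adj(I−A) / det(I−A) ≈
  [   1.79693     0.10020     0.32064]
  [   0.90180     1.46293     0.68136]
  [   0.52104     0.40080     1.28257]
The output multiplier for sector j is the column-j sum of the Leontief inverse (I − A)⁻¹ = adj(I−A) / det(I−A).
Column 2 of adj(I−A): (0.0375, 0.5475, 0.1500); det(I−A) = 0.37425.
m_2 = (0.0375 + 0.5475 + 0.1500) / 0.37425 = 0.735 / 0.37425 ≈ 1.9639.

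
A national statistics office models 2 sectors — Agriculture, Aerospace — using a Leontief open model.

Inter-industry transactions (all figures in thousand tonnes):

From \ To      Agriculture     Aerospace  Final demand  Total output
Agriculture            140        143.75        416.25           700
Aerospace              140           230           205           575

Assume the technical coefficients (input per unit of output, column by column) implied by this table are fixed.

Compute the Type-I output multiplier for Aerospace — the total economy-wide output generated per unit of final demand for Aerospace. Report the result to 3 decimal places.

m_2 = 2.442

Technical coefficients a_ij = z_ij / X_j:
  a_11 = 140/700 = 0.20, a_21 = 140/700 = 0.20
  a_12 = 143.75/575 = 0.25, a_22 = 230/575 = 0.40
I − A =
  [   0.80    -0.25]
  [  -0.20     0.60]
det(I−A) = (0.80)(0.60) − (-0.25)(-0.20) = 0.4300
adj(I−A) = [[0.60, 0.25], [0.20, 0.80]]
(I − A)⁻¹ = adj(I−A) / det(I−A) ≈
  [   1.3953     0.5814]
  [   0.4651     1.8605]
The output multiplier for sector j is the column-j sum of the Leontief inverse (I − A)⁻¹ = adj(I−A) / det(I−A).
Column 2 of adj(I−A): (0.25, 0.80); det(I−A) = 0.4300.
m_2 = (0.25 + 0.80) / 0.4300 = 1.05 / 0.4300 ≈ 2.442.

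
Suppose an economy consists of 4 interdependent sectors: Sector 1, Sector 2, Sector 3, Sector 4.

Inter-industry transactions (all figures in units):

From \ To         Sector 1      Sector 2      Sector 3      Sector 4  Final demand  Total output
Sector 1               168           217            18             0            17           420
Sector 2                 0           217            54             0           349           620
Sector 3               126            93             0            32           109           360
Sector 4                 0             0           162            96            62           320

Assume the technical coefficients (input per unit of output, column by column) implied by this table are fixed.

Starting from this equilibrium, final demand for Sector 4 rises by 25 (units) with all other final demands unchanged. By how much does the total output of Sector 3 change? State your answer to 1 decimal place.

Technical coefficients a_ij = z_ij / X_j:
  a_11 = 168/420 = 0.40, a_21 = 0/420 = 0.00, a_31 = 126/420 = 0.30, a_41 = 0/420 = 0.00
  a_12 = 217/620 = 0.35, a_22 = 217/620 = 0.35, a_32 = 93/620 = 0.15, a_42 = 0/620 = 0.00
  a_13 = 18/360 = 0.05, a_23 = 54/360 = 0.15, a_33 = 0/360 = 0.00, a_43 = 162/360 = 0.45
  a_14 = 0/320 = 0.00, a_24 = 0/320 = 0.00, a_34 = 32/320 = 0.10, a_44 = 96/320 = 0.30
I − A =
  [   0.60    -0.35    -0.05     0.00]
  [   0.00     0.65    -0.15     0.00]
  [  -0.30    -0.15     1.00    -0.10]
  [   0.00     0.00    -0.45     0.70]
Compute the cofactors C_ij = (−1)^(i+j)·(3×3 minor ij) of I−A; the adjugate is their transpose:
adj(I−A) = Cᵀ =
  [ 0.41000   0.23450   0.05950   0.00850]
  [ 0.03150   0.38250   0.06300   0.00900]
  [ 0.13650   0.13650   0.27300   0.03900]
  [ 0.08775   0.08775   0.17550   0.35100]
det(I−A) = Σ_j (I−A)_1j·C_1j = (0.60)(0.41000) + (-0.35)(0.03150) + (-0.05)(0.13650) + (0.00)(0.08775) = 0.22815
(I − A)⁻¹ = adj(I−A) / det(I−A) ≈
  [   1.7971     1.0278     0.2608     0.0373]
  [   0.1381     1.6765     0.2761     0.0394]
  [   0.5983     0.5983     1.1966     0.1709]
  [   0.3846     0.3846     0.7692     1.5385]
Δx = (I − A)⁻¹ Δd with Δd having +25 in the Sector 4 component and 0 elsewhere.
So Δx_3 = L_34 · (+25), where L_34 = adj(I−A)_34 / det(I−A) = 0.03900 / 0.22815.
Δx_3 = 0.03900 × (+25) / 0.22815 = 0.975 / 0.22815 ≈ 4.3.

Δx_3 = 4.3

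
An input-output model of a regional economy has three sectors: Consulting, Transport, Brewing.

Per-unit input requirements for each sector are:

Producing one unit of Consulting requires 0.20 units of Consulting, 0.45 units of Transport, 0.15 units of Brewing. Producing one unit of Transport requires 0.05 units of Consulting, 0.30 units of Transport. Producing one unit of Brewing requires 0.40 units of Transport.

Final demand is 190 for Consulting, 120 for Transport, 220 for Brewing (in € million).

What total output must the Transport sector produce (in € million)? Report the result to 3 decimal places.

x_T = 492.610

I − A =
  [   0.80    -0.05     0.00]
  [  -0.45     0.70    -0.40]
  [  -0.15     0.00     1.00]
Cofactors of I−A, C_ij = (−1)^(i+j)·(minor ij) (rows/columns in the sector order above):
  C_11 = (0.70)(1.00) − (-0.40)(0.00) = 0.7000
  C_12 = −[(-0.45)(1.00) − (-0.40)(-0.15)] = 0.5100
  C_13 = (-0.45)(0.00) − (0.70)(-0.15) = 0.1050
  C_21 = −[(-0.05)(1.00) − (0.00)(0.00)] = 0.0500
  C_22 = (0.80)(1.00) − (0.00)(-0.15) = 0.8000
  C_23 = −[(0.80)(0.00) − (-0.05)(-0.15)] = 0.0075
  C_31 = (-0.05)(-0.40) − (0.00)(0.70) = 0.0200
  C_32 = −[(0.80)(-0.40) − (0.00)(-0.45)] = 0.3200
  C_33 = (0.80)(0.70) − (-0.05)(-0.45) = 0.5375
det(I−A) = Σ_j (I−A)_1j·C_1j = (0.80)(0.7000) + (-0.05)(0.5100) + (0.00)(0.1050) = 0.5345
adj(I−A) = Cᵀ =
  [ 0.7000   0.0500   0.0200]
  [ 0.5100   0.8000   0.3200]
  [ 0.1050   0.0075   0.5375]
(I − A)⁻¹ = adj(I−A) / det(I−A) ≈
  [   1.3096     0.0935     0.0374]
  [   0.9542     1.4967     0.5987]
  [   0.1964     0.0140     1.0056]
x = (I − A)⁻¹ d = adj(I−A)·d / det(I−A), with det(I−A) = 0.5345:
  x_C = (0.7000·190 + 0.0500·120 + 0.0200·220) / 0.5345 = 143.40 / 0.5345 ≈ 268.288
  x_T = (0.5100·190 + 0.8000·120 + 0.3200·220) / 0.5345 = 263.30 / 0.5345 ≈ 492.610
  x_B = (0.1050·190 + 0.0075·120 + 0.5375·220) / 0.5345 = 139.10 / 0.5345 ≈ 260.243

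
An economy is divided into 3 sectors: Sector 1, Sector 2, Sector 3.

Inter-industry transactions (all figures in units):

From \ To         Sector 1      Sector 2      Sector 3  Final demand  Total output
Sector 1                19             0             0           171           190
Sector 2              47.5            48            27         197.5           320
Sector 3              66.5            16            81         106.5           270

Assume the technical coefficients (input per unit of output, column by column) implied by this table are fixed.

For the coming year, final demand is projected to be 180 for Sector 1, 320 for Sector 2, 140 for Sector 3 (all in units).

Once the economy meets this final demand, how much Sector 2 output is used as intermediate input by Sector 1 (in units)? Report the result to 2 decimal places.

Technical coefficients a_ij = z_ij / X_j:
  a_11 = 19/190 = 0.10, a_21 = 47.5/190 = 0.25, a_31 = 66.5/190 = 0.35
  a_12 = 0/320 = 0.00, a_22 = 48/320 = 0.15, a_32 = 16/320 = 0.05
  a_13 = 0/270 = 0.00, a_23 = 27/270 = 0.10, a_33 = 81/270 = 0.30
I − A =
  [   0.90     0.00     0.00]
  [  -0.25     0.85    -0.10]
  [  -0.35    -0.05     0.70]
Cofactors of I−A, C_ij = (−1)^(i+j)·(minor ij) (rows/columns in the sector order above):
  C_11 = (0.85)(0.70) − (-0.10)(-0.05) = 0.5900
  C_12 = −[(-0.25)(0.70) − (-0.10)(-0.35)] = 0.2100
  C_13 = (-0.25)(-0.05) − (0.85)(-0.35) = 0.3100
  C_21 = −[(0.00)(0.70) − (0.00)(-0.05)] = 0.0000
  C_22 = (0.90)(0.70) − (0.00)(-0.35) = 0.6300
  C_23 = −[(0.90)(-0.05) − (0.00)(-0.35)] = 0.0450
  C_31 = (0.00)(-0.10) − (0.00)(0.85) = 0.0000
  C_32 = −[(0.90)(-0.10) − (0.00)(-0.25)] = 0.0900
  C_33 = (0.90)(0.85) − (0.00)(-0.25) = 0.7650
det(I−A) = Σ_j (I−A)_1j·C_1j = (0.90)(0.5900) + (0.00)(0.2100) + (0.00)(0.3100) = 0.5310
adj(I−A) = Cᵀ =
  [ 0.5900   0.0000   0.0000]
  [ 0.2100   0.6300   0.0900]
  [ 0.3100   0.0450   0.7650]
(I − A)⁻¹ = adj(I−A) / det(I−A) ≈
  [   1.1111     0.0000     0.0000]
  [   0.3955     1.1864     0.1695]
  [   0.5838     0.0847     1.4407]
First solve x = (I − A)⁻¹ d = adj(I−A)·d / det(I−A); in particular x_1 = (0.5900·180 + 0.0000·320 + 0.0000·140) / 0.5310 = 106.20 / 0.5310 = 200.0000.
Intermediate flow from 2 to 1: z_21 = a_21 · x_1 = 0.25 × 106.20 / 0.5310 = 26.55 / 0.5310 = 50.00.

z_21 = 50.00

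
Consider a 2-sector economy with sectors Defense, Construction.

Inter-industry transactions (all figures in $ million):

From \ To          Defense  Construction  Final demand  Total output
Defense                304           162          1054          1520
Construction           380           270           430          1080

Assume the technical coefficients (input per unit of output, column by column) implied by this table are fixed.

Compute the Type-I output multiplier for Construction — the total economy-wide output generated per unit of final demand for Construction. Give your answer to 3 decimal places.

Technical coefficients a_ij = z_ij / X_j:
  a_DD = 304/1520 = 0.20, a_CD = 380/1520 = 0.25
  a_DC = 162/1080 = 0.15, a_CC = 270/1080 = 0.25
I − A =
  [   0.80    -0.15]
  [  -0.25     0.75]
det(I−A) = (0.80)(0.75) − (-0.15)(-0.25) = 0.5625
adj(I−A) = [[0.75, 0.15], [0.25, 0.80]]
(I − A)⁻¹ = adj(I−A) / det(I−A) ≈
  [   1.3333     0.2667]
  [   0.4444     1.4222]
The output multiplier for sector j is the column-j sum of the Leontief inverse (I − A)⁻¹ = adj(I−A) / det(I−A).
Column C of adj(I−A): (0.15, 0.80); det(I−A) = 0.5625.
m_C = (0.15 + 0.80) / 0.5625 = 0.95 / 0.5625 ≈ 1.689.

m_C = 1.689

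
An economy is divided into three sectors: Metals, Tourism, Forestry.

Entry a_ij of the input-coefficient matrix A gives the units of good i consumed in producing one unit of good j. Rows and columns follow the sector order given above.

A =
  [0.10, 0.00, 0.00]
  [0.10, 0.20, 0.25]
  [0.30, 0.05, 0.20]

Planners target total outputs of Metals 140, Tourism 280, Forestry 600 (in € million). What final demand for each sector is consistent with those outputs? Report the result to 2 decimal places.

I − A =
  [   0.90     0.00     0.00]
  [  -0.10     0.80    -0.25]
  [  -0.30    -0.05     0.80]
d = (I − A) x:
  d_1 = (+0.90)·140 + (+0.00)·280 + (+0.00)·600 = 126.00
  d_2 = (-0.10)·140 + (+0.80)·280 + (-0.25)·600 = 60.00
  d_3 = (-0.30)·140 + (-0.05)·280 + (+0.80)·600 = 424.00

d_1 = 126.00, d_2 = 60.00, d_3 = 424.00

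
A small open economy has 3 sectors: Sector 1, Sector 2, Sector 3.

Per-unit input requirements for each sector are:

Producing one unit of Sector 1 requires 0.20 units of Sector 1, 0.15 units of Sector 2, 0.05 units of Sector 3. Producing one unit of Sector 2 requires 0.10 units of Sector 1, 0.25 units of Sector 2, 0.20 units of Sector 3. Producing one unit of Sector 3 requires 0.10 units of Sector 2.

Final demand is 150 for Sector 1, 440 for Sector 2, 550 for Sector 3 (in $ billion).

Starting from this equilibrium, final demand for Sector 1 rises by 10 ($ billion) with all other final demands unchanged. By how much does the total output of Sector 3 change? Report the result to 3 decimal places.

I − A =
  [   0.80    -0.10     0.00]
  [  -0.15     0.75    -0.10]
  [  -0.05    -0.20     1.00]
Cofactors of I−A, C_ij = (−1)^(i+j)·(minor ij) (rows/columns in the sector order above):
  C_11 = (0.75)(1.00) − (-0.10)(-0.20) = 0.7300
  C_12 = −[(-0.15)(1.00) − (-0.10)(-0.05)] = 0.1550
  C_13 = (-0.15)(-0.20) − (0.75)(-0.05) = 0.0675
  C_21 = −[(-0.10)(1.00) − (0.00)(-0.20)] = 0.1000
  C_22 = (0.80)(1.00) − (0.00)(-0.05) = 0.8000
  C_23 = −[(0.80)(-0.20) − (-0.10)(-0.05)] = 0.1650
  C_31 = (-0.10)(-0.10) − (0.00)(0.75) = 0.0100
  C_32 = −[(0.80)(-0.10) − (0.00)(-0.15)] = 0.0800
  C_33 = (0.80)(0.75) − (-0.10)(-0.15) = 0.5850
det(I−A) = Σ_j (I−A)_1j·C_1j = (0.80)(0.7300) + (-0.10)(0.1550) + (0.00)(0.0675) = 0.5685
adj(I−A) = Cᵀ =
  [ 0.7300   0.1000   0.0100]
  [ 0.1550   0.8000   0.0800]
  [ 0.0675   0.1650   0.5850]
(I − A)⁻¹ = adj(I−A) / det(I−A) ≈
  [   1.2841     0.1759     0.0176]
  [   0.2726     1.4072     0.1407]
  [   0.1187     0.2902     1.0290]
Δx = (I − A)⁻¹ Δd with Δd having +10 in the Sector 1 component and 0 elsewhere.
So Δx_3 = L_31 · (+10), where L_31 = adj(I−A)_31 / det(I−A) = 0.0675 / 0.5685.
Δx_3 = 0.0675 × (+10) / 0.5685 = 0.675 / 0.5685 ≈ 1.187.

Δx_3 = 1.187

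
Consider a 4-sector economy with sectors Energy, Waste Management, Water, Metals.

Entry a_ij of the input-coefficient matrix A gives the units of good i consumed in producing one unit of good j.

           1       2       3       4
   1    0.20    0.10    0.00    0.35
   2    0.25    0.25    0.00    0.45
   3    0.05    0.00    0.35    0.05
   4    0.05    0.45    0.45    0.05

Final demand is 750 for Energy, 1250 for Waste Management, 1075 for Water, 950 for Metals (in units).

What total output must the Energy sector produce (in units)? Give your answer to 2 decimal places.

x_1 = 3998.31

I − A =
  [   0.80    -0.10     0.00    -0.35]
  [  -0.25     0.75     0.00    -0.45]
  [  -0.05     0.00     0.65    -0.05]
  [  -0.05    -0.45    -0.45     0.95]
Compute the cofactors C_ij = (−1)^(i+j)·(3×3 minor ij) of I−A; the adjugate is their transpose:
adj(I−A) = Cᵀ =
  [ 0.314625   0.161875   0.138375   0.199875]
  [ 0.173500   0.456750   0.201375   0.290875]
  [ 0.033000   0.030875   0.329500   0.044125]
  [ 0.114375   0.239500   0.258750   0.373750]
det(I−A) = Σ_j (I−A)_1j·C_1j = (0.80)(0.314625) + (-0.10)(0.173500) + (0.00)(0.033000) + (-0.35)(0.114375) = 0.19431875
(I − A)⁻¹ = adj(I−A) / det(I−A) ≈
  [   1.6191     0.8330     0.7121     1.0286]
  [   0.8929     2.3505     1.0363     1.4969]
  [   0.1698     0.1589     1.6957     0.2271]
  [   0.5886     1.2325     1.3316     1.9234]
x = (I − A)⁻¹ d = adj(I−A)·d / det(I−A), with det(I−A) = 0.19431875:
  x_1 = (0.314625·750 + 0.161875·1250 + 0.138375·1075 + 0.199875·950) / 0.19431875 = 776.946875 / 0.19431875 ≈ 3998.31
  x_2 = (0.173500·750 + 0.456750·1250 + 0.201375·1075 + 0.290875·950) / 0.19431875 = 1193.871875 / 0.19431875 ≈ 6143.88
  x_3 = (0.033000·750 + 0.030875·1250 + 0.329500·1075 + 0.044125·950) / 0.19431875 = 459.475 / 0.19431875 ≈ 2364.54
  x_4 = (0.114375·750 + 0.239500·1250 + 0.258750·1075 + 0.373750·950) / 0.19431875 = 1018.375 / 0.19431875 ≈ 5240.74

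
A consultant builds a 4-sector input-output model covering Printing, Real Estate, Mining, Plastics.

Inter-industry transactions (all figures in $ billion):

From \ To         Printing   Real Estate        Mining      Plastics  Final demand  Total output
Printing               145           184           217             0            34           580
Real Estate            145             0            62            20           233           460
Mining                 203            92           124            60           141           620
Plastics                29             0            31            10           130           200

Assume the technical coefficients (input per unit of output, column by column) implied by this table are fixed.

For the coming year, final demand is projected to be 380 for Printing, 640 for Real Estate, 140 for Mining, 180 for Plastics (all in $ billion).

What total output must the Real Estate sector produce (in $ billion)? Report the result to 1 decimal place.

x_2 = 1290.1

Technical coefficients a_ij = z_ij / X_j:
  a_11 = 145/580 = 0.25, a_21 = 145/580 = 0.25, a_31 = 203/580 = 0.35, a_41 = 29/580 = 0.05
  a_12 = 184/460 = 0.40, a_22 = 0/460 = 0.00, a_32 = 92/460 = 0.20, a_42 = 0/460 = 0.00
  a_13 = 217/620 = 0.35, a_23 = 62/620 = 0.10, a_33 = 124/620 = 0.20, a_43 = 31/620 = 0.05
  a_14 = 0/200 = 0.00, a_24 = 20/200 = 0.10, a_34 = 60/200 = 0.30, a_44 = 10/200 = 0.05
I − A =
  [   0.75    -0.40    -0.35     0.00]
  [  -0.25     1.00    -0.10    -0.10]
  [  -0.35    -0.20     0.80    -0.30]
  [  -0.05     0.00    -0.05     0.95]
Compute the cofactors C_ij = (−1)^(i+j)·(3×3 minor ij) of I−A; the adjugate is their transpose:
adj(I−A) = Cᵀ =
  [ 0.725000   0.364500   0.372500   0.156000]
  [ 0.226750   0.437125   0.159875   0.096500]
  [ 0.396000   0.281500   0.615500   0.224000]
  [ 0.059000   0.034000   0.052000   0.351000]
det(I−A) = Σ_j (I−A)_1j·C_1j = (0.75)(0.725000) + (-0.40)(0.226750) + (-0.35)(0.396000) + (0.00)(0.059000) = 0.31445
(I − A)⁻¹ = adj(I−A) / det(I−A) ≈
  [   2.3056     1.1592     1.1846     0.4961]
  [   0.7211     1.3901     0.5084     0.3069]
  [   1.2593     0.8952     1.9574     0.7124]
  [   0.1876     0.1081     0.1654     1.1162]
x = (I − A)⁻¹ d = adj(I−A)·d / det(I−A), with det(I−A) = 0.31445:
  x_1 = (0.725000·380 + 0.364500·640 + 0.372500·140 + 0.156000·180) / 0.31445 = 589.01 / 0.31445 ≈ 1873.1
  x_2 = (0.226750·380 + 0.437125·640 + 0.159875·140 + 0.096500·180) / 0.31445 = 405.6775 / 0.31445 ≈ 1290.1
  x_3 = (0.396000·380 + 0.281500·640 + 0.615500·140 + 0.224000·180) / 0.31445 = 457.13 / 0.31445 ≈ 1453.7
  x_4 = (0.059000·380 + 0.034000·640 + 0.052000·140 + 0.351000·180) / 0.31445 = 114.64 / 0.31445 ≈ 364.6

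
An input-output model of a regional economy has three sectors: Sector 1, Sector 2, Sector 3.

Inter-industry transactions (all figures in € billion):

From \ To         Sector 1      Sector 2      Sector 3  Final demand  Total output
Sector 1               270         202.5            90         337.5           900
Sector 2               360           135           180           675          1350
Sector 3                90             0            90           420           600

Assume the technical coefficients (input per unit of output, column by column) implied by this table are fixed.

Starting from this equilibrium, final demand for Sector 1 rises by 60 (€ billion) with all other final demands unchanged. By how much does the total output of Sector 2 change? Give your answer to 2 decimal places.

Technical coefficients a_ij = z_ij / X_j:
  a_11 = 270/900 = 0.30, a_21 = 360/900 = 0.40, a_31 = 90/900 = 0.10
  a_12 = 202.5/1350 = 0.15, a_22 = 135/1350 = 0.10, a_32 = 0/1350 = 0.00
  a_13 = 90/600 = 0.15, a_23 = 180/600 = 0.30, a_33 = 90/600 = 0.15
I − A =
  [   0.70    -0.15    -0.15]
  [  -0.40     0.90    -0.30]
  [  -0.10     0.00     0.85]
Cofactors of I−A, C_ij = (−1)^(i+j)·(minor ij) (rows/columns in the sector order above):
  C_11 = (0.90)(0.85) − (-0.30)(0.00) = 0.7650
  C_12 = −[(-0.40)(0.85) − (-0.30)(-0.10)] = 0.3700
  C_13 = (-0.40)(0.00) − (0.90)(-0.10) = 0.0900
  C_21 = −[(-0.15)(0.85) − (-0.15)(0.00)] = 0.1275
  C_22 = (0.70)(0.85) − (-0.15)(-0.10) = 0.5800
  C_23 = −[(0.70)(0.00) − (-0.15)(-0.10)] = 0.0150
  C_31 = (-0.15)(-0.30) − (-0.15)(0.90) = 0.1800
  C_32 = −[(0.70)(-0.30) − (-0.15)(-0.40)] = 0.2700
  C_33 = (0.70)(0.90) − (-0.15)(-0.40) = 0.5700
det(I−A) = Σ_j (I−A)_1j·C_1j = (0.70)(0.7650) + (-0.15)(0.3700) + (-0.15)(0.0900) = 0.4665
adj(I−A) = Cᵀ =
  [ 0.7650   0.1275   0.1800]
  [ 0.3700   0.5800   0.2700]
  [ 0.0900   0.0150   0.5700]
(I − A)⁻¹ = adj(I−A) / det(I−A) ≈
  [   1.6399     0.2733     0.3859]
  [   0.7931     1.2433     0.5788]
  [   0.1929     0.0322     1.2219]
Δx = (I − A)⁻¹ Δd with Δd having +60 in the Sector 1 component and 0 elsewhere.
So Δx_2 = L_21 · (+60), where L_21 = adj(I−A)_21 / det(I−A) = 0.3700 / 0.4665.
Δx_2 = 0.3700 × (+60) / 0.4665 = 22.20 / 0.4665 ≈ 47.59.

Δx_2 = 47.59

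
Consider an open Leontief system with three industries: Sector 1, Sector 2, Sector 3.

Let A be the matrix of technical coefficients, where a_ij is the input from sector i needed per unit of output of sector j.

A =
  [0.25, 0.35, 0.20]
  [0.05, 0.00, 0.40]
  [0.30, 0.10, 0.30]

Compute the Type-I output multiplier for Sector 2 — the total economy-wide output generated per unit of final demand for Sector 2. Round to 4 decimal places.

m_2 = 2.3963

I − A =
  [   0.75    -0.35    -0.20]
  [  -0.05     1.00    -0.40]
  [  -0.30    -0.10     0.70]
Cofactors of I−A, C_ij = (−1)^(i+j)·(minor ij) (rows/columns in the sector order above):
  C_11 = (1.00)(0.70) − (-0.40)(-0.10) = 0.6600
  C_12 = −[(-0.05)(0.70) − (-0.40)(-0.30)] = 0.1550
  C_13 = (-0.05)(-0.10) − (1.00)(-0.30) = 0.3050
  C_21 = −[(-0.35)(0.70) − (-0.20)(-0.10)] = 0.2650
  C_22 = (0.75)(0.70) − (-0.20)(-0.30) = 0.4650
  C_23 = −[(0.75)(-0.10) − (-0.35)(-0.30)] = 0.1800
  C_31 = (-0.35)(-0.40) − (-0.20)(1.00) = 0.3400
  C_32 = −[(0.75)(-0.40) − (-0.20)(-0.05)] = 0.3100
  C_33 = (0.75)(1.00) − (-0.35)(-0.05) = 0.7325
det(I−A) = Σ_j (I−A)_1j·C_1j = (0.75)(0.6600) + (-0.35)(0.1550) + (-0.20)(0.3050) = 0.37975
adj(I−A) = Cᵀ =
  [ 0.6600   0.2650   0.3400]
  [ 0.1550   0.4650   0.3100]
  [ 0.3050   0.1800   0.7325]
(I − A)⁻¹ = adj(I−A) / det(I−A) ≈
  [   1.73799     0.69783     0.89533]
  [   0.40816     1.22449     0.81633]
  [   0.80316     0.47400     1.92890]
The output multiplier for sector j is the column-j sum of the Leontief inverse (I − A)⁻¹ = adj(I−A) / det(I−A).
Column 2 of adj(I−A): (0.2650, 0.4650, 0.1800); det(I−A) = 0.37975.
m_2 = (0.2650 + 0.4650 + 0.1800) / 0.37975 = 0.91 / 0.37975 ≈ 2.3963.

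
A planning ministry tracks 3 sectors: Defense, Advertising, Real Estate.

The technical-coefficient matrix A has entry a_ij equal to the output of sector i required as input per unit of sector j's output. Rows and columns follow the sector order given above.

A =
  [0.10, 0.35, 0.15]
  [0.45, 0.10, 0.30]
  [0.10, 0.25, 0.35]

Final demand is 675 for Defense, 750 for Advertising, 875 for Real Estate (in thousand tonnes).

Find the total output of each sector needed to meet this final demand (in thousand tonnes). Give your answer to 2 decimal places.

x_1 = 2384.80, x_2 = 2978.62, x_3 = 2858.67

I − A =
  [   0.90    -0.35    -0.15]
  [  -0.45     0.90    -0.30]
  [  -0.10    -0.25     0.65]
Cofactors of I−A, C_ij = (−1)^(i+j)·(minor ij) (rows/columns in the sector order above):
  C_11 = (0.90)(0.65) − (-0.30)(-0.25) = 0.5100
  C_12 = −[(-0.45)(0.65) − (-0.30)(-0.10)] = 0.3225
  C_13 = (-0.45)(-0.25) − (0.90)(-0.10) = 0.2025
  C_21 = −[(-0.35)(0.65) − (-0.15)(-0.25)] = 0.2650
  C_22 = (0.90)(0.65) − (-0.15)(-0.10) = 0.5700
  C_23 = −[(0.90)(-0.25) − (-0.35)(-0.10)] = 0.2600
  C_31 = (-0.35)(-0.30) − (-0.15)(0.90) = 0.2400
  C_32 = −[(0.90)(-0.30) − (-0.15)(-0.45)] = 0.3375
  C_33 = (0.90)(0.90) − (-0.35)(-0.45) = 0.6525
det(I−A) = Σ_j (I−A)_1j·C_1j = (0.90)(0.5100) + (-0.35)(0.3225) + (-0.15)(0.2025) = 0.31575
adj(I−A) = Cᵀ =
  [ 0.5100   0.2650   0.2400]
  [ 0.3225   0.5700   0.3375]
  [ 0.2025   0.2600   0.6525]
(I − A)⁻¹ = adj(I−A) / det(I−A) ≈
  [   1.6152     0.8393     0.7601]
  [   1.0214     1.8052     1.0689]
  [   0.6413     0.8234     2.0665]
x = (I − A)⁻¹ d = adj(I−A)·d / det(I−A), with det(I−A) = 0.31575:
  x_1 = (0.5100·675 + 0.2650·750 + 0.2400·875) / 0.31575 = 753.00 / 0.31575 ≈ 2384.80
  x_2 = (0.3225·675 + 0.5700·750 + 0.3375·875) / 0.31575 = 940.50 / 0.31575 ≈ 2978.62
  x_3 = (0.2025·675 + 0.2600·750 + 0.6525·875) / 0.31575 = 902.625 / 0.31575 ≈ 2858.67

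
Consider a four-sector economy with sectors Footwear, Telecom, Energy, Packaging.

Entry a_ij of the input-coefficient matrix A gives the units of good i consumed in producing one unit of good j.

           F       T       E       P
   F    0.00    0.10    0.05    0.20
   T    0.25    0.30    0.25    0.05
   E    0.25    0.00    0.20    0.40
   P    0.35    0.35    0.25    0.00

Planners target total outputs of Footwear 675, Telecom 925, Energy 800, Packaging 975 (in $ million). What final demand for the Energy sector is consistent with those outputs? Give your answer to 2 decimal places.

I − A =
  [   1.00    -0.10    -0.05    -0.20]
  [  -0.25     0.70    -0.25    -0.05]
  [  -0.25     0.00     0.80    -0.40]
  [  -0.35    -0.35    -0.25     1.00]
d = (I − A) x:
  d_F = (+1.00)·675 + (-0.10)·925 + (-0.05)·800 + (-0.20)·975 = 347.50
  d_T = (-0.25)·675 + (+0.70)·925 + (-0.25)·800 + (-0.05)·975 = 230.00
  d_E = (-0.25)·675 + (+0.00)·925 + (+0.80)·800 + (-0.40)·975 = 81.25
  d_P = (-0.35)·675 + (-0.35)·925 + (-0.25)·800 + (+1.00)·975 = 215.00

d_E = 81.25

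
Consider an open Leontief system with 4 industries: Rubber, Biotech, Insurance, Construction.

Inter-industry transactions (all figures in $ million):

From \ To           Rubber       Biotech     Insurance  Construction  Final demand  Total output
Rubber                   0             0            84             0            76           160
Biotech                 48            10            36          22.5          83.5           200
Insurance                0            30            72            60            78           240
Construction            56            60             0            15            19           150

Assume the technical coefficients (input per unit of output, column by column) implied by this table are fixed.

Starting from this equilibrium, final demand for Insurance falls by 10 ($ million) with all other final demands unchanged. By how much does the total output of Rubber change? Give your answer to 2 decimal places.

Δx_R = -6.26

Technical coefficients a_ij = z_ij / X_j:
  a_RR = 0/160 = 0.00, a_BR = 48/160 = 0.30, a_IR = 0/160 = 0.00, a_CR = 56/160 = 0.35
  a_RB = 0/200 = 0.00, a_BB = 10/200 = 0.05, a_IB = 30/200 = 0.15, a_CB = 60/200 = 0.30
  a_RI = 84/240 = 0.35, a_BI = 36/240 = 0.15, a_II = 72/240 = 0.30, a_CI = 0/240 = 0.00
  a_RC = 0/150 = 0.00, a_BC = 22.5/150 = 0.15, a_IC = 60/150 = 0.40, a_CC = 15/150 = 0.10
I − A =
  [   1.00     0.00    -0.35     0.00]
  [  -0.30     0.95    -0.15    -0.15]
  [   0.00    -0.15     0.70    -0.40]
  [  -0.35    -0.30     0.00     0.90]
Compute the cofactors C_ij = (−1)^(i+j)·(3×3 minor ij) of I−A; the adjugate is their transpose:
adj(I−A) = Cᵀ =
  [ 0.528750   0.089250   0.283500   0.140875]
  [ 0.246750   0.581000   0.247875   0.207000]
  [ 0.217375   0.255000   0.810000   0.402500]
  [ 0.287875   0.228375   0.192875   0.626750]
det(I−A) = Σ_j (I−A)_1j·C_1j = (1.00)(0.528750) + (0.00)(0.246750) + (-0.35)(0.217375) + (0.00)(0.287875) = 0.45266875
(I − A)⁻¹ = adj(I−A) / det(I−A) ≈
  [   1.1681     0.1972     0.6263     0.3112]
  [   0.5451     1.2835     0.5476     0.4573]
  [   0.4802     0.5633     1.7894     0.8892]
  [   0.6360     0.5045     0.4261     1.3846]
Δx = (I − A)⁻¹ Δd with Δd having -10 in the Insurance component and 0 elsewhere.
So Δx_R = L_RI · (-10), where L_RI = adj(I−A)_RI / det(I−A) = 0.283500 / 0.45266875.
Δx_R = 0.283500 × (-10) / 0.45266875 = -2.835 / 0.45266875 ≈ -6.26.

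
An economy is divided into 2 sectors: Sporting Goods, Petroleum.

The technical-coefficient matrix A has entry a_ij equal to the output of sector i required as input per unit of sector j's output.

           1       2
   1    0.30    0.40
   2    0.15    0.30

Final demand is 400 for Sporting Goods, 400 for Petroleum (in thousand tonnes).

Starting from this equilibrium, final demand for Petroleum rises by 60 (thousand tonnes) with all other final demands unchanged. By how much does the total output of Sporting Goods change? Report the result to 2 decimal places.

I − A =
  [   0.70    -0.40]
  [  -0.15     0.70]
det(I−A) = (0.70)(0.70) − (-0.40)(-0.15) = 0.4300
adj(I−A) = [[0.70, 0.40], [0.15, 0.70]]
(I − A)⁻¹ = adj(I−A) / det(I−A) ≈
  [   1.6279     0.9302]
  [   0.3488     1.6279]
Δx = (I − A)⁻¹ Δd with Δd having +60 in the Petroleum component and 0 elsewhere.
So Δx_1 = L_12 · (+60), where L_12 = adj(I−A)_12 / det(I−A) = 0.40 / 0.4300.
Δx_1 = 0.40 × (+60) / 0.4300 = 24.00 / 0.4300 ≈ 55.81.

Δx_1 = 55.81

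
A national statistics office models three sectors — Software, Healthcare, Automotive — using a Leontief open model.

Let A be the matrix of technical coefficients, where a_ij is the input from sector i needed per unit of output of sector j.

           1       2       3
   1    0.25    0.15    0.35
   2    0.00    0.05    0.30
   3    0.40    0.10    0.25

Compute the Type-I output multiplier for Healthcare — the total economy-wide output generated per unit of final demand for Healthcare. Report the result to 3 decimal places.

m_2 = 1.954

I − A =
  [   0.75    -0.15    -0.35]
  [   0.00     0.95    -0.30]
  [  -0.40    -0.10     0.75]
Cofactors of I−A, C_ij = (−1)^(i+j)·(minor ij) (rows/columns in the sector order above):
  C_11 = (0.95)(0.75) − (-0.30)(-0.10) = 0.6825
  C_12 = −[(0.00)(0.75) − (-0.30)(-0.40)] = 0.1200
  C_13 = (0.00)(-0.10) − (0.95)(-0.40) = 0.3800
  C_21 = −[(-0.15)(0.75) − (-0.35)(-0.10)] = 0.1475
  C_22 = (0.75)(0.75) − (-0.35)(-0.40) = 0.4225
  C_23 = −[(0.75)(-0.10) − (-0.15)(-0.40)] = 0.1350
  C_31 = (-0.15)(-0.30) − (-0.35)(0.95) = 0.3775
  C_32 = −[(0.75)(-0.30) − (-0.35)(0.00)] = 0.2250
  C_33 = (0.75)(0.95) − (-0.15)(0.00) = 0.7125
det(I−A) = Σ_j (I−A)_1j·C_1j = (0.75)(0.6825) + (-0.15)(0.1200) + (-0.35)(0.3800) = 0.360875
adj(I−A) = Cᵀ =
  [ 0.6825   0.1475   0.3775]
  [ 0.1200   0.4225   0.2250]
  [ 0.3800   0.1350   0.7125]
(I − A)⁻¹ = adj(I−A) / det(I−A) ≈
  [   1.8912     0.4087     1.0461]
  [   0.3325     1.1708     0.6235]
  [   1.0530     0.3741     1.9744]
The output multiplier for sector j is the column-j sum of the Leontief inverse (I − A)⁻¹ = adj(I−A) / det(I−A).
Column 2 of adj(I−A): (0.1475, 0.4225, 0.1350); det(I−A) = 0.360875.
m_2 = (0.1475 + 0.4225 + 0.1350) / 0.360875 = 0.705 / 0.360875 ≈ 1.954.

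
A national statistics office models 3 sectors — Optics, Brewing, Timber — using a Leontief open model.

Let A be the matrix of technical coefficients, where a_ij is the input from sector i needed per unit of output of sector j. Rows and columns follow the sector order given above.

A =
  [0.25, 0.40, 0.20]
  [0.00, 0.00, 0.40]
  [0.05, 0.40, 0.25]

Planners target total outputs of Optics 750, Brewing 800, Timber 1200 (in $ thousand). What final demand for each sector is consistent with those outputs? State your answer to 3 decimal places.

I − A =
  [   0.75    -0.40    -0.20]
  [   0.00     1.00    -0.40]
  [  -0.05    -0.40     0.75]
d = (I − A) x:
  d_O = (+0.75)·750 + (-0.40)·800 + (-0.20)·1200 = 2.500
  d_B = (+0.00)·750 + (+1.00)·800 + (-0.40)·1200 = 320.000
  d_T = (-0.05)·750 + (-0.40)·800 + (+0.75)·1200 = 542.500

d_O = 2.500, d_B = 320.000, d_T = 542.500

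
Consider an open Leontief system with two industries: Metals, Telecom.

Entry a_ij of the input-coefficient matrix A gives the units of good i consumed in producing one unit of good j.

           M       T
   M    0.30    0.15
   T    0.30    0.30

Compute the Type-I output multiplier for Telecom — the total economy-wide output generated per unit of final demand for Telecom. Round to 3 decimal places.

m_T = 1.910

I − A =
  [   0.70    -0.15]
  [  -0.30     0.70]
det(I−A) = (0.70)(0.70) − (-0.15)(-0.30) = 0.4450
adj(I−A) = [[0.70, 0.15], [0.30, 0.70]]
(I − A)⁻¹ = adj(I−A) / det(I−A) ≈
  [   1.5730     0.3371]
  [   0.6742     1.5730]
The output multiplier for sector j is the column-j sum of the Leontief inverse (I − A)⁻¹ = adj(I−A) / det(I−A).
Column T of adj(I−A): (0.15, 0.70); det(I−A) = 0.4450.
m_T = (0.15 + 0.70) / 0.4450 = 0.85 / 0.4450 ≈ 1.910.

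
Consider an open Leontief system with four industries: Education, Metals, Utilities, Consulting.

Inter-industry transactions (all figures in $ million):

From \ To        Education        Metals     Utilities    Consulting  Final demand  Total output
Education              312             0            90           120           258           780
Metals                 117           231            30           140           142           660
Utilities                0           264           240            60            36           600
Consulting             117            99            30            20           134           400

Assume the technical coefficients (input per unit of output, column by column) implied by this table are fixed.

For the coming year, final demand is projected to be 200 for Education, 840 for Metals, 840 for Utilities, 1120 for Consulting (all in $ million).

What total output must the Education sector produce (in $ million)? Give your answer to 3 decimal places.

Technical coefficients a_ij = z_ij / X_j:
  a_11 = 312/780 = 0.40, a_21 = 117/780 = 0.15, a_31 = 0/780 = 0.00, a_41 = 117/780 = 0.15
  a_12 = 0/660 = 0.00, a_22 = 231/660 = 0.35, a_32 = 264/660 = 0.40, a_42 = 99/660 = 0.15
  a_13 = 90/600 = 0.15, a_23 = 30/600 = 0.05, a_33 = 240/600 = 0.40, a_43 = 30/600 = 0.05
  a_14 = 120/400 = 0.30, a_24 = 140/400 = 0.35, a_34 = 60/400 = 0.15, a_44 = 20/400 = 0.05
I − A =
  [   0.60     0.00    -0.15    -0.30]
  [  -0.15     0.65    -0.05    -0.35]
  [   0.00    -0.40     0.60    -0.15]
  [  -0.15    -0.15    -0.05     0.95]
Compute the cofactors C_ij = (−1)^(i+j)·(3×3 minor ij) of I−A; the adjugate is their transpose:
adj(I−A) = Cᵀ =
  [ 0.307000   0.093375   0.096750   0.146625]
  [ 0.117000   0.307125   0.068250   0.160875]
  [ 0.096000   0.223500   0.303000   0.160500]
  [ 0.072000   0.075000   0.042000   0.213000]
det(I−A) = Σ_j (I−A)_1j·C_1j = (0.60)(0.307000) + (0.00)(0.117000) + (-0.15)(0.096000) + (-0.30)(0.072000) = 0.1482
(I − A)⁻¹ = adj(I−A) / det(I−A) ≈
  [   2.0715     0.6301     0.6528     0.9894]
  [   0.7895     2.0724     0.4605     1.0855]
  [   0.6478     1.5081     2.0445     1.0830]
  [   0.4858     0.5061     0.2834     1.4372]
x = (I − A)⁻¹ d = adj(I−A)·d / det(I−A), with det(I−A) = 0.1482:
  x_1 = (0.307000·200 + 0.093375·840 + 0.096750·840 + 0.146625·1120) / 0.1482 = 385.325 / 0.1482 ≈ 2600.034
  x_2 = (0.117000·200 + 0.307125·840 + 0.068250·840 + 0.160875·1120) / 0.1482 = 518.895 / 0.1482 ≈ 3501.316
  x_3 = (0.096000·200 + 0.223500·840 + 0.303000·840 + 0.160500·1120) / 0.1482 = 641.22 / 0.1482 ≈ 4326.721
  x_4 = (0.072000·200 + 0.075000·840 + 0.042000·840 + 0.213000·1120) / 0.1482 = 351.24 / 0.1482 ≈ 2370.040

x_1 = 2600.034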